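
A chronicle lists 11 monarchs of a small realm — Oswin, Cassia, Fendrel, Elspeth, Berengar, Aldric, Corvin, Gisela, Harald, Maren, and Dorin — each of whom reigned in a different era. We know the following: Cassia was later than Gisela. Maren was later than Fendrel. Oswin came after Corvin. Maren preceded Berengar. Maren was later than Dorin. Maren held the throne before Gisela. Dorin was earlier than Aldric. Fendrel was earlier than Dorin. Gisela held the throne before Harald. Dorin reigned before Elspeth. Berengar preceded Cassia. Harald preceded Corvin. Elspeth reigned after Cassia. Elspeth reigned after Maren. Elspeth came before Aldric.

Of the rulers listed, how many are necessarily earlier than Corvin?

5

Directly stated before Corvin: Harald.
Dorin reaches Corvin via Dorin → Maren → Gisela → Harald → Corvin.
Fendrel reaches Corvin via Fendrel → Maren → Gisela → Harald → Corvin.
Gisela reaches Corvin via Gisela → Harald → Corvin.
Likewise Maren reaches Corvin by chaining the stated constraints.
That's Dorin, Fendrel, Gisela, Harald, and Maren — 5 in all.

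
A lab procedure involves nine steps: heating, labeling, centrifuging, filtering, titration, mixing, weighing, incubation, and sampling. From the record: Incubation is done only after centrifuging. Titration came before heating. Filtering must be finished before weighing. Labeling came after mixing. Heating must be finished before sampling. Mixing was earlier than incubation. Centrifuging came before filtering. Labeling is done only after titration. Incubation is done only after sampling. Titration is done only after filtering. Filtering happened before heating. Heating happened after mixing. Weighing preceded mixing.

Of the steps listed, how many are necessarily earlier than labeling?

5

Directly stated before labeling: mixing and titration.
Centrifuging reaches labeling via centrifuging → filtering → titration → labeling.
Filtering reaches labeling via filtering → titration → labeling.
Weighing reaches labeling via weighing → mixing → labeling.
No chain forces incubation (or any of the others) ahead of labeling.
That's centrifuging, filtering, mixing, titration, and weighing — 5 in all.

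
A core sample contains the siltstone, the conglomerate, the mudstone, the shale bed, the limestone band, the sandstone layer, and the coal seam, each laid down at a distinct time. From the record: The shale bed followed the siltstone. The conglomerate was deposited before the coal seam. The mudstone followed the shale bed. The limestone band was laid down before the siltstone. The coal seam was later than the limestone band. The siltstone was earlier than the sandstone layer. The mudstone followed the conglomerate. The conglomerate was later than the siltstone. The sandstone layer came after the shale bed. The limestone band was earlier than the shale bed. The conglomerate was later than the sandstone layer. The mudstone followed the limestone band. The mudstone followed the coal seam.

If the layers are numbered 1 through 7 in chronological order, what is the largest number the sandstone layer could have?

The sandstone layer must come before the coal seam, the conglomerate, and the mudstone — 3 layers forced after it.
Everything else can be placed before the sandstone layer in some valid order, so the sandstone layer can sit as late as position 7 − 3 = 4.

4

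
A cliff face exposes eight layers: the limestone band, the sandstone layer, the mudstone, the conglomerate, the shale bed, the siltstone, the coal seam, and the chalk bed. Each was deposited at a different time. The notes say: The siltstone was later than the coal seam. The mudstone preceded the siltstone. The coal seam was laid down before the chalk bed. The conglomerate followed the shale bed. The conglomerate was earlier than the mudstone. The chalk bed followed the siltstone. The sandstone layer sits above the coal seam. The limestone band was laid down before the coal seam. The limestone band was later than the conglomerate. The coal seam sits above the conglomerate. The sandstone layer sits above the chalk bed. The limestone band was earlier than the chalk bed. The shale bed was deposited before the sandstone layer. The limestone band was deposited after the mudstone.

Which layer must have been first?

The shale bed has a chain of constraints placing it before every other layer, so the shale bed must be first.

the shale bed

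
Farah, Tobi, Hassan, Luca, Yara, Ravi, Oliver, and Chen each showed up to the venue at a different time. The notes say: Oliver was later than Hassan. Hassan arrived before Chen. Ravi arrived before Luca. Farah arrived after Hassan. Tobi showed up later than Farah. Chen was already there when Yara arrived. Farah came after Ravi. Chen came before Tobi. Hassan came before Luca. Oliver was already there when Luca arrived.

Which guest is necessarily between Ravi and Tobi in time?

Tracing the constraints gives Ravi → Farah → Tobi, so Farah sits after Ravi and before Tobi.
No other guest is forced both after Ravi and before Tobi.

Farah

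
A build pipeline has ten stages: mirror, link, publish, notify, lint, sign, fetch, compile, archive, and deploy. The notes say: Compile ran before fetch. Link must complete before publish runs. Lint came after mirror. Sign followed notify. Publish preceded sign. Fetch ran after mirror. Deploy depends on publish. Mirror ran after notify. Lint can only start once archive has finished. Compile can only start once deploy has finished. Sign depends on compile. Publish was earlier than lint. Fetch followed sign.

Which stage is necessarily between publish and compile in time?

Tracing the constraints gives publish → deploy → compile, so deploy sits after publish and before compile.
No other stage is forced both after publish and before compile.

deploy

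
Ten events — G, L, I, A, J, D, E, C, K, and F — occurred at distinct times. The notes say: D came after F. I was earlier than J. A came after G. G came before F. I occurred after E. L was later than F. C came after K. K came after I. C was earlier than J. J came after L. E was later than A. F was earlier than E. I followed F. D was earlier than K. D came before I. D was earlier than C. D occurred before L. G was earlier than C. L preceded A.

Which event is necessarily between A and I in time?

E

Tracing the constraints gives A → E → I, so E sits after A and before I.
No other event is forced both after A and before I.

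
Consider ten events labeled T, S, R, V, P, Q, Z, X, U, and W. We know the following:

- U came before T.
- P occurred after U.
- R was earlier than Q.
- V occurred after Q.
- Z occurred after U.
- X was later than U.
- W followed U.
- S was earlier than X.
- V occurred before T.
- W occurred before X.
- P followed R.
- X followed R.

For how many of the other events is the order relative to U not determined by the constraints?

Forced after U: P, T, W, X, and Z.
That leaves Q, R, S, and V with no forced order relative to U — 4.

4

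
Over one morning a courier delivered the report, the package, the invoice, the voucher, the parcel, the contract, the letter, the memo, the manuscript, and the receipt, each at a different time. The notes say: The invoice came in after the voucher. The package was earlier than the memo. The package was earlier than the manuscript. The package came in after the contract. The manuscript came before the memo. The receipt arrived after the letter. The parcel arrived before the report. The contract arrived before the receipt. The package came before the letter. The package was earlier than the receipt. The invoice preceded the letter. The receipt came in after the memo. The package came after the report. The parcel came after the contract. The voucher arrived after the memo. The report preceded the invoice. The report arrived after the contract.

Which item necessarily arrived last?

the receipt

Every other item has a chain of constraints placing it before the receipt, so the receipt is last.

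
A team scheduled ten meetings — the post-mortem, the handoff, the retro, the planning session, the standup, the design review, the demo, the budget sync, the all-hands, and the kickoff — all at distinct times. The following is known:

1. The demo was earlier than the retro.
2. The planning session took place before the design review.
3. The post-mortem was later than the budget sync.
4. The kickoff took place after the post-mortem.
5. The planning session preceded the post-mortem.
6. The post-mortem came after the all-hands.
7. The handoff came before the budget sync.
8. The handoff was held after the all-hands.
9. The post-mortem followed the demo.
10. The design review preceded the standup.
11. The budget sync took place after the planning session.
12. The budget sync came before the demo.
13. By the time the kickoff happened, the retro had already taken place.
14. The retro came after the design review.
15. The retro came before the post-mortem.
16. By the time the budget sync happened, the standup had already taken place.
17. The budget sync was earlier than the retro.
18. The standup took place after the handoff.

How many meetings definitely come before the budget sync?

5

Directly stated before the budget sync: the handoff, the planning session, and the standup.
The all-hands reaches the budget sync via the all-hands → the handoff → the budget sync.
The design review reaches the budget sync via the design review → the standup → the budget sync.
That's the all-hands, the design review, the handoff, the planning session, and the standup — 5 in all.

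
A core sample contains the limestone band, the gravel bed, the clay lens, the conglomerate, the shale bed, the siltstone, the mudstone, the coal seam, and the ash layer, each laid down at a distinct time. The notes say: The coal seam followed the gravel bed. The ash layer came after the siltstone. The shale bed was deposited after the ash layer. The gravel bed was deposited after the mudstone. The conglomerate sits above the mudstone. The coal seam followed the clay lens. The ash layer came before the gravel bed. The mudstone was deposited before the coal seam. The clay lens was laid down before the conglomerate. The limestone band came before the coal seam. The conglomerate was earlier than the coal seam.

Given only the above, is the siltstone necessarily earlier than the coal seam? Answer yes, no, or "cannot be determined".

yes

Chain the constraints: the siltstone → the ash layer → the gravel bed → the coal seam. Each link is directly stated, so the siltstone comes before the coal seam.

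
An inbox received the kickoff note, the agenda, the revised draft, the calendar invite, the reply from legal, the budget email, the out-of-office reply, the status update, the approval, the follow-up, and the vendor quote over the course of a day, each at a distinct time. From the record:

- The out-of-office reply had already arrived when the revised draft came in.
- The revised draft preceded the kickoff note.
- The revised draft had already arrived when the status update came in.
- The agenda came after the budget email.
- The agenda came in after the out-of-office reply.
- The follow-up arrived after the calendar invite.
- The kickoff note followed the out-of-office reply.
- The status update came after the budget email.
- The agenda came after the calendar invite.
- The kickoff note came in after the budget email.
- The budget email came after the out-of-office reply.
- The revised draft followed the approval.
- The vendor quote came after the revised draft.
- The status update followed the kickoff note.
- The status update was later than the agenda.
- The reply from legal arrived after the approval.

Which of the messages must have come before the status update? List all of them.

the agenda, the approval, the budget email, the calendar invite, the kickoff note, the out-of-office reply, the revised draft

Directly stated before the status update: the agenda, the budget email, the kickoff note, and the revised draft.
The approval reaches the status update via the approval → the revised draft → the status update.
The calendar invite reaches the status update via the calendar invite → the agenda → the status update.
The out-of-office reply reaches the status update via the out-of-office reply → the budget email → the status update.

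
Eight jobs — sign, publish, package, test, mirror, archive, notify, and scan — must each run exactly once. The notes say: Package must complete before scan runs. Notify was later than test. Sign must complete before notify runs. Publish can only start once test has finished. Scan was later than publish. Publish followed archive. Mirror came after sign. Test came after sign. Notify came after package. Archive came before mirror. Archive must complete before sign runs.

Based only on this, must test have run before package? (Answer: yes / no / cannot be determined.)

No chain of stated constraints runs from test to package, and none runs from package to test either.
So the relative order of test and package is not fixed by the given facts.

cannot be determined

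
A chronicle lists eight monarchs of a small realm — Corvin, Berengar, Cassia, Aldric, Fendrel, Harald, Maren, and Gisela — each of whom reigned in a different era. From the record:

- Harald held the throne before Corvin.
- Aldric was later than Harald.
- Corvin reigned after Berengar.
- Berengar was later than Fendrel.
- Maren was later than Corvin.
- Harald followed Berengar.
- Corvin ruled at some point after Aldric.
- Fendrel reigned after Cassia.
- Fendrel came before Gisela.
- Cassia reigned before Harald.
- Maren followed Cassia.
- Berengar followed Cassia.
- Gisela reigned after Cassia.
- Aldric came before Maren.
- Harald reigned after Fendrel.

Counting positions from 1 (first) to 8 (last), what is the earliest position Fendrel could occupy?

Cassia must come before Fendrel — 1 forced predecessor.
Nothing else is forced ahead of Fendrel, so their earliest slot is position 1 + 1 = 2.

2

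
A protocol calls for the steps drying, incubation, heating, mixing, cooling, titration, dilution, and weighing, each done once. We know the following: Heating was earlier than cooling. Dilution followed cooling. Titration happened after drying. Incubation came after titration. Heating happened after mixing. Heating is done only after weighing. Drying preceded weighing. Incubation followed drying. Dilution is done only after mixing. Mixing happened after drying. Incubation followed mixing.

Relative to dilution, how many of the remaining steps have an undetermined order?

Forced before dilution: cooling, drying, heating, mixing, and weighing.
That leaves incubation and titration with no forced order relative to dilution — 2.

2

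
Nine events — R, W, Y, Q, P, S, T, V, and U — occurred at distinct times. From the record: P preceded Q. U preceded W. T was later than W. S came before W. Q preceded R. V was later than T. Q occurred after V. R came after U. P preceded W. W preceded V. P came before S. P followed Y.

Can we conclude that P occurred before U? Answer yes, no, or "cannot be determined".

No chain of stated constraints runs from P to U, and none runs from U to P either.
So the relative order of P and U is not fixed by the given facts.

cannot be determined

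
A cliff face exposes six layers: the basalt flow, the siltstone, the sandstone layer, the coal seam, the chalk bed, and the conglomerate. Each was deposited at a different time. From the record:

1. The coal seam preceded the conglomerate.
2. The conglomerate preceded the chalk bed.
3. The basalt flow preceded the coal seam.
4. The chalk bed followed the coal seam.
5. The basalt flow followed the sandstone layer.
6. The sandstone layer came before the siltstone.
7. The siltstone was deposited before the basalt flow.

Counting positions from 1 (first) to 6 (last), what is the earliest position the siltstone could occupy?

2

The sandstone layer must come before the siltstone — 1 forced predecessor.
Nothing else is forced ahead of the siltstone, so its earliest slot is position 1 + 1 = 2.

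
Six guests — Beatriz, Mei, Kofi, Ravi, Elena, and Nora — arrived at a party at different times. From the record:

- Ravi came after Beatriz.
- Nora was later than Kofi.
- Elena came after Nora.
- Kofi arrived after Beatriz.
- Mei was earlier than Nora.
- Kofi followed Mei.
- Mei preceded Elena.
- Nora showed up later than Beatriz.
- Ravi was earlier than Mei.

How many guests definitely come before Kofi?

3

Directly stated before Kofi: Beatriz and Mei.
Ravi reaches Kofi via Ravi → Mei → Kofi.
No chain forces Elena (or any of the others) ahead of Kofi.
That's Beatriz, Mei, and Ravi — 3 in all.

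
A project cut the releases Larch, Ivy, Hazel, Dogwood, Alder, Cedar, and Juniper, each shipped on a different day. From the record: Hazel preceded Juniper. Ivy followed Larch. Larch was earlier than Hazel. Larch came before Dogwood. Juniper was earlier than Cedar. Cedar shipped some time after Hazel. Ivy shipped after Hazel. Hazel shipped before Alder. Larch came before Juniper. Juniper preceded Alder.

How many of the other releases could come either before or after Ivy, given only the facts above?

4

Forced before Ivy: Hazel and Larch.
That leaves Alder, Cedar, Dogwood, and Juniper with no forced order relative to Ivy — 4.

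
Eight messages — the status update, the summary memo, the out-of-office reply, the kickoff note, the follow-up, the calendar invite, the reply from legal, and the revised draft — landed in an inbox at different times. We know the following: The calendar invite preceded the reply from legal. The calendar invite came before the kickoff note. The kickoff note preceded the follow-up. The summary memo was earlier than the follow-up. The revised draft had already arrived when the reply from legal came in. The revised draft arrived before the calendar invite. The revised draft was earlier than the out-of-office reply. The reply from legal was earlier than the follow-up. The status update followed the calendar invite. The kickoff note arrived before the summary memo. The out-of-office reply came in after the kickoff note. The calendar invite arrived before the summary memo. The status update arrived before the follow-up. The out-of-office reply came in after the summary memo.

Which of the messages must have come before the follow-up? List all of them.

the calendar invite, the kickoff note, the reply from legal, the revised draft, the status update, the summary memo

Directly stated before the follow-up: the kickoff note, the reply from legal, the status update, and the summary memo.
The calendar invite reaches the follow-up via the calendar invite → the status update → the follow-up.
The revised draft reaches the follow-up via the revised draft → the reply from legal → the follow-up.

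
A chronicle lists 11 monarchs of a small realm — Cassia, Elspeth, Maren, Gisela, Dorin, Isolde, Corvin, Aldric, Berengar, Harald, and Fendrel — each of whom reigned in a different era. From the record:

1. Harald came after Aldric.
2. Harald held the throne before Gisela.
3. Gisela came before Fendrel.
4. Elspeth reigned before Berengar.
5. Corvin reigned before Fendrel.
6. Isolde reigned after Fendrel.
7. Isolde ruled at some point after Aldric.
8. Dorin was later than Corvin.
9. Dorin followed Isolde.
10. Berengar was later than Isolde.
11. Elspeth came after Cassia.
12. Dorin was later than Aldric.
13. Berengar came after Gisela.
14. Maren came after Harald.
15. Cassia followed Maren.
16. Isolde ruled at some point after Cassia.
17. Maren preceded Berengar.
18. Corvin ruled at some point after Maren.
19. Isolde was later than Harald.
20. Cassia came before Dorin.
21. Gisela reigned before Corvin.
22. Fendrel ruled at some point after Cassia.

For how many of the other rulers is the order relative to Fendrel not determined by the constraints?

Forced before Fendrel: Aldric, Cassia, Corvin, Gisela, Harald, and Maren; forced after Fendrel: Berengar, Dorin, and Isolde.
That leaves Elspeth with no forced order relative to Fendrel — 1.

1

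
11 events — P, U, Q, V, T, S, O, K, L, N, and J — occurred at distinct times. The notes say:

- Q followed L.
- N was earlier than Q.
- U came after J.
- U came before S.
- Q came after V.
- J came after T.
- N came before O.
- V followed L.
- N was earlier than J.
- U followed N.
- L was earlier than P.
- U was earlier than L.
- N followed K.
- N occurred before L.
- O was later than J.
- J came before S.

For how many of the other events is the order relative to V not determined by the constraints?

3

Forced before V: J, K, L, N, T, and U; forced after V: Q.
That leaves O, P, and S with no forced order relative to V — 3.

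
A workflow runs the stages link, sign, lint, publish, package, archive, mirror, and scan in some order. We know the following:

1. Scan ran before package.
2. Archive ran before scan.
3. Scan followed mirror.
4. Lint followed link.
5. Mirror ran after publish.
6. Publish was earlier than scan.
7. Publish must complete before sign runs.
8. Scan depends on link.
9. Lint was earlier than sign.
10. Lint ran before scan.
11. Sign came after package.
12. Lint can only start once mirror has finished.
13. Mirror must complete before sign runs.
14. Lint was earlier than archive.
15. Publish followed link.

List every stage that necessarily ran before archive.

Directly stated before archive: lint.
Link reaches archive via link → lint → archive.
Mirror reaches archive via mirror → lint → archive.
Publish reaches archive via publish → mirror → lint → archive.
No chain forces sign (or any of the others) ahead of archive.

link, lint, mirror, publish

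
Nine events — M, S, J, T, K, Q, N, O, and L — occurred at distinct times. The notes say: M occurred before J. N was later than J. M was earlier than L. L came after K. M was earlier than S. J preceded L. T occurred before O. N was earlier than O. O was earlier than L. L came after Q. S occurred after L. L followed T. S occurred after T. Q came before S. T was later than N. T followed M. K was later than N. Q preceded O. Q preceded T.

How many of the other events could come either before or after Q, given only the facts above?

Forced after Q: L, O, S, and T.
That leaves J, K, M, and N with no forced order relative to Q — 4.

4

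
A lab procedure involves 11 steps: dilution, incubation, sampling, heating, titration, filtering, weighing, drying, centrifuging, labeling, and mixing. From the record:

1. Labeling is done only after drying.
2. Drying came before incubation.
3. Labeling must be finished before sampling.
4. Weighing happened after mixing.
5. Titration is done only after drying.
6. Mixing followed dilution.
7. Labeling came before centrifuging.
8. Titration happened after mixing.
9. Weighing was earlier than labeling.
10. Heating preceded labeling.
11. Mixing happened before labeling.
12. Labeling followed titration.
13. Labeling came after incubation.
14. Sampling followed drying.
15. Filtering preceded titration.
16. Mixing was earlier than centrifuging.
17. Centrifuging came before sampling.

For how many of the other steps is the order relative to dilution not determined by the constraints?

4

Forced after dilution: centrifuging, labeling, mixing, sampling, titration, and weighing.
That leaves drying, filtering, heating, and incubation with no forced order relative to dilution — 4.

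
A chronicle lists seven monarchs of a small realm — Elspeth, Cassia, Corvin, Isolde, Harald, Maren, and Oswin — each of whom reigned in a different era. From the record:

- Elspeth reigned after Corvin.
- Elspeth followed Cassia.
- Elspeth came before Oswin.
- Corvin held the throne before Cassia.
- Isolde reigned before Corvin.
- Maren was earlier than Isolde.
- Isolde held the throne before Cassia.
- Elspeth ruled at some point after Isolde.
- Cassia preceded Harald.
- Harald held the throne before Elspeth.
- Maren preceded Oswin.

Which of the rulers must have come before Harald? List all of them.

Cassia, Corvin, Isolde, Maren

Directly stated before Harald: Cassia.
Corvin reaches Harald via Corvin → Cassia → Harald.
Isolde reaches Harald via Isolde → Cassia → Harald.
Maren reaches Harald via Maren → Isolde → Cassia → Harald.
No chain forces Oswin (or any of the others) ahead of Harald.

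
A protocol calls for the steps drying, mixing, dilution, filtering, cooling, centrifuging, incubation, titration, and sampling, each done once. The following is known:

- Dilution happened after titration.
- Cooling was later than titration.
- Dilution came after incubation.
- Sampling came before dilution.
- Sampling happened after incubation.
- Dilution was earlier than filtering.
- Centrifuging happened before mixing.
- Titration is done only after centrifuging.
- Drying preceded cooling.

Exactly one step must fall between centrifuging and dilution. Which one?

Tracing the constraints gives centrifuging → titration → dilution, so titration sits after centrifuging and before dilution.
No other step is forced both after centrifuging and before dilution.

titration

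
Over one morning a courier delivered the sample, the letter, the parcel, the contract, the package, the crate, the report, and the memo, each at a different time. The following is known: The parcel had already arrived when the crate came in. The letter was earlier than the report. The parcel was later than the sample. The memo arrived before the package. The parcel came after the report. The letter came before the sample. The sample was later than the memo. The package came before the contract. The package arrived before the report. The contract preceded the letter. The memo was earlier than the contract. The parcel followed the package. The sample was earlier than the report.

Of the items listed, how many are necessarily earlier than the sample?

Directly stated before the sample: the letter and the memo.
The contract reaches the sample via the contract → the letter → the sample.
The package reaches the sample via the package → the contract → the letter → the sample.
That's the contract, the letter, the memo, and the package — 4 in all.

4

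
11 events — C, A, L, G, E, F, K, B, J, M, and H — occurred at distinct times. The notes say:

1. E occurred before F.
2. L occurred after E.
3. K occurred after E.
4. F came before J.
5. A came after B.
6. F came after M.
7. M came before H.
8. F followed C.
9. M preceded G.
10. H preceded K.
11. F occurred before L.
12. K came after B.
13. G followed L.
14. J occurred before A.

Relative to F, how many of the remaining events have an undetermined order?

3

Forced before F: C, E, and M; forced after F: A, G, J, and L.
That leaves B, H, and K with no forced order relative to F — 3.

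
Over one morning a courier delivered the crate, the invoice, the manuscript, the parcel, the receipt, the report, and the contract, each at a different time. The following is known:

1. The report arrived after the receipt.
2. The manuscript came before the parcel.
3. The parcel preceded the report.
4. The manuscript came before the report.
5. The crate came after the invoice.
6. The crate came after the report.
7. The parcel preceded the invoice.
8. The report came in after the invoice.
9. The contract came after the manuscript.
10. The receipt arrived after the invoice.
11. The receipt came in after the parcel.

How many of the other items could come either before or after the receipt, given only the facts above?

1

Forced before the receipt: the invoice, the manuscript, and the parcel; forced after the receipt: the crate and the report.
That leaves the contract with no forced order relative to the receipt — 1.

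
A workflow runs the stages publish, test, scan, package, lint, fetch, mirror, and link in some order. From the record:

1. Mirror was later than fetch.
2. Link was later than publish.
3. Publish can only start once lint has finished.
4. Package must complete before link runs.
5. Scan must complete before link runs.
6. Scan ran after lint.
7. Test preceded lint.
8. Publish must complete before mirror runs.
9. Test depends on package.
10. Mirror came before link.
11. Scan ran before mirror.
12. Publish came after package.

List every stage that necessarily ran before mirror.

fetch, lint, package, publish, scan, test

Directly stated before mirror: fetch, publish, and scan.
Lint reaches mirror via lint → publish → mirror.
Package reaches mirror via package → publish → mirror.
Test reaches mirror via test → lint → publish → mirror.
No chain forces link ahead of mirror.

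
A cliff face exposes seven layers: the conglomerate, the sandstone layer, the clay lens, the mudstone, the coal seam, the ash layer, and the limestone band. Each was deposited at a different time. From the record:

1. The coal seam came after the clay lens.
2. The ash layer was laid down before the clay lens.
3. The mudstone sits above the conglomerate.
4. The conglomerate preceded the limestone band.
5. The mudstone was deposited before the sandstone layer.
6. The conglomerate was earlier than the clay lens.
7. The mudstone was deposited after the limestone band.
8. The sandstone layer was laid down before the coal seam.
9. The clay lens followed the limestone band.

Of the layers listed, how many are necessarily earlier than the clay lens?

3

Directly stated before the clay lens: the ash layer, the conglomerate, and the limestone band.
No chain forces the coal seam (or any of the others) ahead of the clay lens.
That's the ash layer, the conglomerate, and the limestone band — 3 in all.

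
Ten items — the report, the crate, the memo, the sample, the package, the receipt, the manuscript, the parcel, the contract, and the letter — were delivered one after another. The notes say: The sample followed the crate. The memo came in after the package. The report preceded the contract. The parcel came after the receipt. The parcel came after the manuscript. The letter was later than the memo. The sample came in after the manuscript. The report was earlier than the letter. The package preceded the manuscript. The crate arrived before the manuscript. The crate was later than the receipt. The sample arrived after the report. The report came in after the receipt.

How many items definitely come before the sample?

Directly stated before the sample: the crate, the manuscript, and the report.
The package reaches the sample via the package → the manuscript → the sample.
The receipt reaches the sample via the receipt → the report → the sample.
That's the crate, the manuscript, the package, the receipt, and the report — 5 in all.

5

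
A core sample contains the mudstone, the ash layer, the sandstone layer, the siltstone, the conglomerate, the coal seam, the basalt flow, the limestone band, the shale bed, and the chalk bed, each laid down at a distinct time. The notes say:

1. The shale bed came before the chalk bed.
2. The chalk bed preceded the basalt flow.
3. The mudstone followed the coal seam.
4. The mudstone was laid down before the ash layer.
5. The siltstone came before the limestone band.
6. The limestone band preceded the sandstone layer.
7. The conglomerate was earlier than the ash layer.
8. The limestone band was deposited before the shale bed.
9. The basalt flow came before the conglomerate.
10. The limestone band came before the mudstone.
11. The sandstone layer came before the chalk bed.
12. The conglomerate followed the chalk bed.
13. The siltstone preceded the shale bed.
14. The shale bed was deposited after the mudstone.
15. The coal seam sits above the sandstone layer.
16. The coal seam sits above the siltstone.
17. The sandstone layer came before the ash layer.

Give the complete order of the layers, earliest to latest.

the siltstone, the limestone band, the sandstone layer, the coal seam, the mudstone, the shale bed, the chalk bed, the basalt flow, the conglomerate, the ash layer

The constraints fix every adjacent pair, so only one ordering works:
the siltstone → the limestone band → the sandstone layer → the coal seam → the mudstone → the shale bed → the chalk bed → the basalt flow → the conglomerate → the ash layer.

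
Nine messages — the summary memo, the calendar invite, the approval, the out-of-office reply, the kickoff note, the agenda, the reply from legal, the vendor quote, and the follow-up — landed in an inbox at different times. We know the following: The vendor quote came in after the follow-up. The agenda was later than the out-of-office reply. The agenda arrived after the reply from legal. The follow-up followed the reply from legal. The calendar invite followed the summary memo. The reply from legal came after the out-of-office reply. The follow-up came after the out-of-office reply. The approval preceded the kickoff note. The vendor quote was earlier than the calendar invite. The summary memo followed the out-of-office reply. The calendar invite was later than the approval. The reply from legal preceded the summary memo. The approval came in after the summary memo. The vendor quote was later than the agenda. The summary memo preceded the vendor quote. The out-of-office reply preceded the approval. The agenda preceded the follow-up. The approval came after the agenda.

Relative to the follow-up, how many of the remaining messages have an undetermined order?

Forced before the follow-up: the agenda, the out-of-office reply, and the reply from legal; forced after the follow-up: the calendar invite and the vendor quote.
That leaves the approval, the kickoff note, and the summary memo with no forced order relative to the follow-up — 3.

3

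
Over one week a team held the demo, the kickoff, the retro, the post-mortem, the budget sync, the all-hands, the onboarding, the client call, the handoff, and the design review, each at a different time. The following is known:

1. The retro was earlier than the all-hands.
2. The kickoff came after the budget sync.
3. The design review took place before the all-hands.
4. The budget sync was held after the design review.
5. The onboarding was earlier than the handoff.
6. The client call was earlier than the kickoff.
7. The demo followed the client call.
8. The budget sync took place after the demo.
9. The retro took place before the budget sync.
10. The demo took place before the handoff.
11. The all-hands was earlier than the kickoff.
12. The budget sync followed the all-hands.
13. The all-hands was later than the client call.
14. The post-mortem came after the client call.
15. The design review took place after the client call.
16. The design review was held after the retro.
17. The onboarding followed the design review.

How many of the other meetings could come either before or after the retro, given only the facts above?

Forced after the retro: the all-hands, the budget sync, the design review, the handoff, the kickoff, and the onboarding.
That leaves the client call, the demo, and the post-mortem with no forced order relative to the retro — 3.

3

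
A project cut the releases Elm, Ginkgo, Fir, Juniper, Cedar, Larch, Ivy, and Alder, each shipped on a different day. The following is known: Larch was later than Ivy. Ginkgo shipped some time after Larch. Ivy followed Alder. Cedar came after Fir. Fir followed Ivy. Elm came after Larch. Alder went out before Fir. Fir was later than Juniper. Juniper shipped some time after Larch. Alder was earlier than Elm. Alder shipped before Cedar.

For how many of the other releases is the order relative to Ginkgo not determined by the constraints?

Forced before Ginkgo: Alder, Ivy, and Larch.
That leaves Cedar, Elm, Fir, and Juniper with no forced order relative to Ginkgo — 4.

4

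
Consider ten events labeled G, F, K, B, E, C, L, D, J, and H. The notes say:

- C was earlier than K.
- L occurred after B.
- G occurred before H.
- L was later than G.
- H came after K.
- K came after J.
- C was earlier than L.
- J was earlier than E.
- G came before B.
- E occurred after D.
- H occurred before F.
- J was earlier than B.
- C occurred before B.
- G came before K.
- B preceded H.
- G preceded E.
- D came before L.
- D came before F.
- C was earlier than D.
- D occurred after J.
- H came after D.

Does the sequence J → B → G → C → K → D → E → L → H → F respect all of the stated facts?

The constraints require C before B, but in the proposed sequence B appears ahead of C. That one violation is enough.

no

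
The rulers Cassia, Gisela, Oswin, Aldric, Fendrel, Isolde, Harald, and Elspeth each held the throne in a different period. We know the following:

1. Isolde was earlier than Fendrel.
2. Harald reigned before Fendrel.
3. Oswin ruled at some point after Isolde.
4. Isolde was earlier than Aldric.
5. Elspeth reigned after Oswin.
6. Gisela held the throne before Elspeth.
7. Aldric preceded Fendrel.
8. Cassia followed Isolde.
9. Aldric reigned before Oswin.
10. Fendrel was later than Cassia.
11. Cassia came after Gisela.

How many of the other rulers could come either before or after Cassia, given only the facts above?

4

Forced before Cassia: Gisela and Isolde; forced after Cassia: Fendrel.
That leaves Aldric, Elspeth, Harald, and Oswin with no forced order relative to Cassia — 4.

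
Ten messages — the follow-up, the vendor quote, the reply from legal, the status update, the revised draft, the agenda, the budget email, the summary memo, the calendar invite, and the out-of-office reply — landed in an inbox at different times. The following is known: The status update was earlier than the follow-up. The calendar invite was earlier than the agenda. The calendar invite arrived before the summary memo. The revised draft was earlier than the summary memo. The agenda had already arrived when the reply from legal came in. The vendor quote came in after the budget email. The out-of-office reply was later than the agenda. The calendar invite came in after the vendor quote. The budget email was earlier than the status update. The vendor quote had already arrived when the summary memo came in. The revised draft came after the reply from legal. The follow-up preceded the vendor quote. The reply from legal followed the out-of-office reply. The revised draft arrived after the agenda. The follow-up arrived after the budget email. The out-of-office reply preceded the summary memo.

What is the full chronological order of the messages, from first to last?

The constraints fix every adjacent pair, so only one ordering works:
the budget email → the status update → the follow-up → the vendor quote → the calendar invite → the agenda → the out-of-office reply → the reply from legal → the revised draft → the summary memo.

the budget email, the status update, the follow-up, the vendor quote, the calendar invite, the agenda, the out-of-office reply, the reply from legal, the revised draft, the summary memo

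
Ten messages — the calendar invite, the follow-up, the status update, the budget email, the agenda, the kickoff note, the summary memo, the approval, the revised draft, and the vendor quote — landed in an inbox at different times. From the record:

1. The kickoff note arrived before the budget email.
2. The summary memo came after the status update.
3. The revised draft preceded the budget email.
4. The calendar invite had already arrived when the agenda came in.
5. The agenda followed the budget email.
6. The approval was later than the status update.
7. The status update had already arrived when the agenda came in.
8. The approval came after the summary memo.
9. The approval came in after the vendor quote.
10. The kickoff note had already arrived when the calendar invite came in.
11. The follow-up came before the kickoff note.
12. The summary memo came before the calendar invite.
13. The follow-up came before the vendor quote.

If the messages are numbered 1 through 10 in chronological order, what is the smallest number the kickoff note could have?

The follow-up must come before the kickoff note — 1 forced predecessor.
Nothing else is forced ahead of the kickoff note, so its earliest slot is position 1 + 1 = 2.

2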